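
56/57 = 0.98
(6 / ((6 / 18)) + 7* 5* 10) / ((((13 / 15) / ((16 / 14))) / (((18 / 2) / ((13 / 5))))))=1987200 / 1183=1679.80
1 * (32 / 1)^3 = 32768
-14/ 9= -1.56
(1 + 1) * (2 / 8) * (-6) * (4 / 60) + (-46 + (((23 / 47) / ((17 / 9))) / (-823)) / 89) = -13519126578 / 292621765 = -46.20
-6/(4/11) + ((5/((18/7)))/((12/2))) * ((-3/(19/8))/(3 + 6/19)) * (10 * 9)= -497/18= -27.61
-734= -734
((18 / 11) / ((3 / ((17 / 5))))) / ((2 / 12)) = 612 / 55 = 11.13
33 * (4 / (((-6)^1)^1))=-22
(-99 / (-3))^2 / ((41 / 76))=82764 / 41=2018.63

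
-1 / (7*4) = -1 / 28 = -0.04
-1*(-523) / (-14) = -523 / 14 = -37.36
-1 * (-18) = 18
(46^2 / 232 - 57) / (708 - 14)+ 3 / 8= 24635 / 80504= 0.31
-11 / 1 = -11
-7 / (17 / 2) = -14 / 17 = -0.82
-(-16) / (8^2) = 1 / 4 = 0.25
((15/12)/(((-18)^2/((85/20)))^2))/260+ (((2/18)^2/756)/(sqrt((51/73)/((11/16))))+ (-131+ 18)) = -39477694175/349360128+ sqrt(40953)/12492144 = -113.00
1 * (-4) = -4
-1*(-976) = 976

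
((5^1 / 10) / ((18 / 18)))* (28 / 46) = 7 / 23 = 0.30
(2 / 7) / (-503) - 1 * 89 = -313371 / 3521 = -89.00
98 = 98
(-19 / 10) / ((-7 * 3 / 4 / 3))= 38 / 35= 1.09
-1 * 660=-660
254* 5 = 1270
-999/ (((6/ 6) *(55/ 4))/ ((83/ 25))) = -331668/ 1375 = -241.21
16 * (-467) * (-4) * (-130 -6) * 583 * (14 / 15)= -33176636416 / 15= -2211775761.07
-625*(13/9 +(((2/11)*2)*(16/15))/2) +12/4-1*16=-102662/99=-1036.99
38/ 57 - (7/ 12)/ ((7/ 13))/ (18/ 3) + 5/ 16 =0.80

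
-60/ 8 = -7.50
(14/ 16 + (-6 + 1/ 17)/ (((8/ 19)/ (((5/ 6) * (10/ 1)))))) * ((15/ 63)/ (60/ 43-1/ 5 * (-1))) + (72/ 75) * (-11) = -1027791643/ 36735300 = -27.98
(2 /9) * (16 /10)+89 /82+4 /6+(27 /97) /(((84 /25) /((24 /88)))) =117418201 /55121220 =2.13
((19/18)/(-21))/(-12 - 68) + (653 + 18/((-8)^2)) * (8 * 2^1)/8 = 39510469/30240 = 1306.56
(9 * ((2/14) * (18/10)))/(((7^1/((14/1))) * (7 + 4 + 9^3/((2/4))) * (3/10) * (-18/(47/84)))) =-47/143962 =-0.00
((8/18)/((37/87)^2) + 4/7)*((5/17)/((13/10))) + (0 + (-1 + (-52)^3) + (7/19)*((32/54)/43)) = -6568868530691617/46717498737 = -140608.31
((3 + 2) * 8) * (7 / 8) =35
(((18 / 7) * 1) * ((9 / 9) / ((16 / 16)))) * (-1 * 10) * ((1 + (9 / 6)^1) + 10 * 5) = -1350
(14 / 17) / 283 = 14 / 4811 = 0.00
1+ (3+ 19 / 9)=55 / 9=6.11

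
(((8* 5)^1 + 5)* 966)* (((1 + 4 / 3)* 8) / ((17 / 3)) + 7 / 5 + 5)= 7163856 / 17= 421403.29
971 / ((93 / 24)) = 7768 / 31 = 250.58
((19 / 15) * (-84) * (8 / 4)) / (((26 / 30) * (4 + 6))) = -1596 / 65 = -24.55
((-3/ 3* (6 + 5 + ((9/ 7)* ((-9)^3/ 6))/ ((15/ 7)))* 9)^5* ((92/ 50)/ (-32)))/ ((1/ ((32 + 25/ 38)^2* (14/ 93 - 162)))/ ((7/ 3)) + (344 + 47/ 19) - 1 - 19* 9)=-31710405516982408638664260501609/ 1793073468532720000000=-17684944913.57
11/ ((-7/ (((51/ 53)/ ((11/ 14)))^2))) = -2.36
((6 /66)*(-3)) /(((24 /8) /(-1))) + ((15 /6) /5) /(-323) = 635 /7106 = 0.09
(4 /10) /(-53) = -0.01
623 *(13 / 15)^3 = 1368731 / 3375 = 405.55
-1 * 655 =-655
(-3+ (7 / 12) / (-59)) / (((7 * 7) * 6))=-2131 / 208152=-0.01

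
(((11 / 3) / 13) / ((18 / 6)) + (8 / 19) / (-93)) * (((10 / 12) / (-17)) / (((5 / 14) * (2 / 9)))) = -43169 / 781014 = -0.06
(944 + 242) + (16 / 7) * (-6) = 8206 / 7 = 1172.29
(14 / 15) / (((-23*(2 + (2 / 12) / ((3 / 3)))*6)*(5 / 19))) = -0.01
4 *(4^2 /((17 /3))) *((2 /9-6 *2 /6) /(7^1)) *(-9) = 3072 /119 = 25.82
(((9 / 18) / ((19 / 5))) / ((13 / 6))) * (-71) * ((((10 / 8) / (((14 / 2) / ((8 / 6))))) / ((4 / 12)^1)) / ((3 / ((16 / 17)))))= -28400 / 29393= -0.97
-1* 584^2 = -341056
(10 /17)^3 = 1000 /4913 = 0.20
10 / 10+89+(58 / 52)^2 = 61681 / 676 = 91.24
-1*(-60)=60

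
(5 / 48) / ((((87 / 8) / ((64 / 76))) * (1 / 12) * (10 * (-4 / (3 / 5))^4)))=27 / 5510000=0.00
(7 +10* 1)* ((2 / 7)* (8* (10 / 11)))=2720 / 77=35.32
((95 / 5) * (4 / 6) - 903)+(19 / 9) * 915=3124 / 3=1041.33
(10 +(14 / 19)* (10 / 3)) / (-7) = -710 / 399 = -1.78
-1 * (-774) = 774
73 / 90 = 0.81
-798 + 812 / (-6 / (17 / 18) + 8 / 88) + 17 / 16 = -17360925 / 18736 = -926.61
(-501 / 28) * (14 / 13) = -501 / 26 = -19.27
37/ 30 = 1.23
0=0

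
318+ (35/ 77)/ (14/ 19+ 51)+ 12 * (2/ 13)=44961689/ 140569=319.85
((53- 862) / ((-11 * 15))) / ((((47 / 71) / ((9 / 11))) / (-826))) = -142333842 / 28435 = -5005.59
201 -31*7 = -16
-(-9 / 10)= 9 / 10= 0.90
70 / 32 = 2.19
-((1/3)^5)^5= -1/847288609443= -0.00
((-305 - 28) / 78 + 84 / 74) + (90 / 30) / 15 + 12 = 43607 / 4810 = 9.07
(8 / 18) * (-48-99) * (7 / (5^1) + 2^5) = -32732 / 15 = -2182.13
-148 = -148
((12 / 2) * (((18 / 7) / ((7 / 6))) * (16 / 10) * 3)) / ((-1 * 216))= -72 / 245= -0.29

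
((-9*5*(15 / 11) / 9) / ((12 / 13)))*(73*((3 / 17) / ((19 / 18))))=-640575 / 7106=-90.15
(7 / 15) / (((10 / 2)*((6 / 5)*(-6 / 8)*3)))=-14 / 405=-0.03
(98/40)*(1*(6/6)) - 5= -51/20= -2.55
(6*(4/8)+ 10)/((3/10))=130/3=43.33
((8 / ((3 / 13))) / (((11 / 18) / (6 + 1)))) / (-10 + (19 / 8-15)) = -17.55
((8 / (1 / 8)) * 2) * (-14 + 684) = 85760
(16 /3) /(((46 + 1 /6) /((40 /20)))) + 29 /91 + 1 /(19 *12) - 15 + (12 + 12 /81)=-118849937 /51724764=-2.30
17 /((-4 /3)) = -51 /4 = -12.75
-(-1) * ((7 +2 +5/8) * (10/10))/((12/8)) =77/12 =6.42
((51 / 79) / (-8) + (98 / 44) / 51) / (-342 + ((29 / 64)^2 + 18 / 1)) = 6721024 / 58778649897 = 0.00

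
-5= -5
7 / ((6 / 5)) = 35 / 6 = 5.83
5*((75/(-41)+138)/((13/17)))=474555/533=890.35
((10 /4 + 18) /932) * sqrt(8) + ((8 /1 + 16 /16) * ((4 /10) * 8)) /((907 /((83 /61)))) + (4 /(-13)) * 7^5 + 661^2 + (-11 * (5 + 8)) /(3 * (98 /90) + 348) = 41 * sqrt(2) /932 + 743733913718304 /1722606145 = 431749.31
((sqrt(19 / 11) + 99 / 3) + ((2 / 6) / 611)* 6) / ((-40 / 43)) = -173419 / 4888 - 43* sqrt(209) / 440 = -36.89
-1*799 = -799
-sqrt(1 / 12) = -sqrt(3) / 6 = -0.29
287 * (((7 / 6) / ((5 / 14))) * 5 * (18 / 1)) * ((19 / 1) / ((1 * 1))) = 1603182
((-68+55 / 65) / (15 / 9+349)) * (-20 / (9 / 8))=11640 / 3419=3.40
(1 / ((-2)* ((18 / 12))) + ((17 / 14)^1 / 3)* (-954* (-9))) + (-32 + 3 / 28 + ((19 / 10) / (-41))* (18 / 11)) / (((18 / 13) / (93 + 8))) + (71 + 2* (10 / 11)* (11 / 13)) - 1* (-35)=18476614693 / 14774760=1250.55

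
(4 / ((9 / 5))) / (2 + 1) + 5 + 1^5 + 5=317 / 27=11.74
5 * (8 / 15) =8 / 3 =2.67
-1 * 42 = -42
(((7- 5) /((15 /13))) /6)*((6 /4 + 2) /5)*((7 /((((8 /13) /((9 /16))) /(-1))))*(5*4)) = -8281 /320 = -25.88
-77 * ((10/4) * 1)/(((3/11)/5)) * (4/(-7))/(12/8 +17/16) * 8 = 774400/123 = 6295.93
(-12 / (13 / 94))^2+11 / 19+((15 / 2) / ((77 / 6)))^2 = 143352854270 / 19038019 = 7529.82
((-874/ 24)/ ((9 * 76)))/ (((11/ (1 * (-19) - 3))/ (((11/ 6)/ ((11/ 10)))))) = 115/ 648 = 0.18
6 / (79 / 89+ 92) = 534 / 8267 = 0.06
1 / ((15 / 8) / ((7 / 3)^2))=2.90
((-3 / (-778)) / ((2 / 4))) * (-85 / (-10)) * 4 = 102 / 389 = 0.26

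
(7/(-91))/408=-1/5304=-0.00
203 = 203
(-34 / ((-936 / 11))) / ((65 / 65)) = 187 / 468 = 0.40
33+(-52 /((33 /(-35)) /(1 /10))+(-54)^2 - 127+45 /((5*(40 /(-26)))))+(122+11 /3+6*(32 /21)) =4552971 /1540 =2956.47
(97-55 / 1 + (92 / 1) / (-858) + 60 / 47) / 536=108803 / 1350921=0.08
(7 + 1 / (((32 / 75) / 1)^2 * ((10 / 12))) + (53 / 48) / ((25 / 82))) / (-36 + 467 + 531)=0.02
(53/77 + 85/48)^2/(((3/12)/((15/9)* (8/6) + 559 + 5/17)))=887147941619/65313864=13582.84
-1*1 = -1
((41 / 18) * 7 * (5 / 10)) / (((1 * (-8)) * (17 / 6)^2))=-287 / 2312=-0.12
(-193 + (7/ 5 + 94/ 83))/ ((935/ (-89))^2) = -1.73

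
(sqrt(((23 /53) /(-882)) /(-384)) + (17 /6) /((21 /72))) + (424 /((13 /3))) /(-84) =8.55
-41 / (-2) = 41 / 2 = 20.50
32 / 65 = 0.49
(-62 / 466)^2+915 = 49675396 / 54289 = 915.02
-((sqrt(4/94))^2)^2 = -4/2209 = -0.00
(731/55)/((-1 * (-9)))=731/495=1.48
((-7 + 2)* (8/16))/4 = -5/8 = -0.62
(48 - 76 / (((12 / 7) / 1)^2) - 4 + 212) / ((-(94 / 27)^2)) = -671085 / 35344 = -18.99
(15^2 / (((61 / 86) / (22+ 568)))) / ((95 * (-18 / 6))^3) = -10148 / 1255197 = -0.01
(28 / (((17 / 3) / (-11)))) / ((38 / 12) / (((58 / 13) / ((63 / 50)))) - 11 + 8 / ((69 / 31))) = 52826400 / 6328607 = 8.35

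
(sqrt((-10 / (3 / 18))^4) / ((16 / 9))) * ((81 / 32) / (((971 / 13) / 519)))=1106676675 / 31072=35616.53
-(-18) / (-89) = -18 / 89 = -0.20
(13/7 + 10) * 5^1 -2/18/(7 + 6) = 48548/819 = 59.28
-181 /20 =-9.05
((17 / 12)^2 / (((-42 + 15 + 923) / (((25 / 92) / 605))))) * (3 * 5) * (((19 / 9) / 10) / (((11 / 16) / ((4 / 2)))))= 27455 / 2962358784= 0.00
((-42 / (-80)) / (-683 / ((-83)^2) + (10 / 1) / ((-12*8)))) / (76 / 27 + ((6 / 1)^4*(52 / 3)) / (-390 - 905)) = 82027323 / 461616118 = 0.18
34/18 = 1.89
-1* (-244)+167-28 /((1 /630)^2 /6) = -66678789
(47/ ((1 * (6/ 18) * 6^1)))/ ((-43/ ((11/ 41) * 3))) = -1551/ 3526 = -0.44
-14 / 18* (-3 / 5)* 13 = 91 / 15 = 6.07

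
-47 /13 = -3.62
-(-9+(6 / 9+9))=-2 / 3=-0.67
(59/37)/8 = 59/296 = 0.20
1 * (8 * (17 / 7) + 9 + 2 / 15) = 2999 / 105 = 28.56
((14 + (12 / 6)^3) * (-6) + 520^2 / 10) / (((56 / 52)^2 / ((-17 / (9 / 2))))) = -87649.30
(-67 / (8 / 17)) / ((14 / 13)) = -14807 / 112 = -132.21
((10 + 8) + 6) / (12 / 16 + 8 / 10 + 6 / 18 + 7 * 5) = 1440 / 2213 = 0.65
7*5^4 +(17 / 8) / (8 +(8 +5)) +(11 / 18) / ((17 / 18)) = 4375.75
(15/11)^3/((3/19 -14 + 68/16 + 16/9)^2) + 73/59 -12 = -10.72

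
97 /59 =1.64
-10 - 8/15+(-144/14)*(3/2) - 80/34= -50542/1785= -28.31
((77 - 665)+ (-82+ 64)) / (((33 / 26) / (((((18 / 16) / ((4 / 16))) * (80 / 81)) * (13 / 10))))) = -273104 / 99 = -2758.63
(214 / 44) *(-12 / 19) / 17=-642 / 3553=-0.18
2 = 2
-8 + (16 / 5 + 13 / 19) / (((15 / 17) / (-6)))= -16346 / 475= -34.41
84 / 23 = 3.65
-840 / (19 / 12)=-10080 / 19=-530.53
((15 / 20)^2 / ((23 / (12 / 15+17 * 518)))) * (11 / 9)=242187 / 920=263.25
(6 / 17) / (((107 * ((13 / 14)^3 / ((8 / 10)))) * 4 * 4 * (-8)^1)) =-1029 / 39963430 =-0.00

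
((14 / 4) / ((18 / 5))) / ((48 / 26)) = 455 / 864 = 0.53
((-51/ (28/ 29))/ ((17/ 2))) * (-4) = 174/ 7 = 24.86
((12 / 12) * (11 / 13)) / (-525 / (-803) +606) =8833 / 6332859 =0.00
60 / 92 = 15 / 23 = 0.65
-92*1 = -92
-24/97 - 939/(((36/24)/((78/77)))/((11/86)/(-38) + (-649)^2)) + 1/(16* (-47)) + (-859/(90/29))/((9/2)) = -267096195.05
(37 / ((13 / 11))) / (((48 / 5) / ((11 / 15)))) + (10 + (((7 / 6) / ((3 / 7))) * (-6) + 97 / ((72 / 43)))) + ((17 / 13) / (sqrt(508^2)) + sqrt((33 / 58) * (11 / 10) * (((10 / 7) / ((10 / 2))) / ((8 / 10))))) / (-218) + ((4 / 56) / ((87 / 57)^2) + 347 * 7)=126266738463587 / 50852094384- 11 * sqrt(1218) / 177016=2483.02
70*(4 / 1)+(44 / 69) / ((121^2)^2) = 376492143724 / 1344614799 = 280.00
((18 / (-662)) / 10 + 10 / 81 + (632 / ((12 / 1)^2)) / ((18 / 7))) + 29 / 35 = 1993955 / 750708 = 2.66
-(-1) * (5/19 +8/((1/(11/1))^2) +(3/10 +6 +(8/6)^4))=15047167/15390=977.72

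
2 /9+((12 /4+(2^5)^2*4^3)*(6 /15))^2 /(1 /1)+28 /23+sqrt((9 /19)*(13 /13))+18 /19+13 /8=3*sqrt(19) /19+540596896886801 /786600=687257688.06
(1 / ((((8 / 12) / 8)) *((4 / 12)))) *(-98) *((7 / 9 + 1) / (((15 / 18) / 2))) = -75264 / 5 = -15052.80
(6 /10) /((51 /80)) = 16 /17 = 0.94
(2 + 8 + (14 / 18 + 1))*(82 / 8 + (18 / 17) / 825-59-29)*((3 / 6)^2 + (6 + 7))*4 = -4084007909 / 84150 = -48532.48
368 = 368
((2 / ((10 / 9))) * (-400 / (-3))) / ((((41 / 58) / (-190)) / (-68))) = 179846400 / 41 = 4386497.56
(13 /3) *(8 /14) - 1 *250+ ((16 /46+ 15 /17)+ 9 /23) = -2019104 /8211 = -245.90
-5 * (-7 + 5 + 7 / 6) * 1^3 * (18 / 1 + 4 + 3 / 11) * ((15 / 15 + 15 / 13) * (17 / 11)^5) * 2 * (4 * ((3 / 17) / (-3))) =-57295406000 / 69090879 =-829.28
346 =346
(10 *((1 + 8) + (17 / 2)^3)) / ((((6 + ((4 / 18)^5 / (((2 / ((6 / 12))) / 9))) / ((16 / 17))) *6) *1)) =54510975 / 314996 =173.05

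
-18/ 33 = -0.55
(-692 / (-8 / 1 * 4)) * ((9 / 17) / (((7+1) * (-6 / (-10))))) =2595 / 1088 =2.39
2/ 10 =1/ 5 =0.20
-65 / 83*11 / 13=-55 / 83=-0.66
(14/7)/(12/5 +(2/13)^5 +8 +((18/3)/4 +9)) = 7425860/77600557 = 0.10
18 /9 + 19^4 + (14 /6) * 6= 130337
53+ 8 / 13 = 697 / 13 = 53.62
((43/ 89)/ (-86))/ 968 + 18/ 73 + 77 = 971622183/ 12578192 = 77.25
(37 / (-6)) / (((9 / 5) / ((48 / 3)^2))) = -23680 / 27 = -877.04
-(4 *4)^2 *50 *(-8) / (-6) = -51200 / 3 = -17066.67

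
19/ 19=1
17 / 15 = 1.13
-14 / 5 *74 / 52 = -259 / 65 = -3.98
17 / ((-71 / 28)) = -476 / 71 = -6.70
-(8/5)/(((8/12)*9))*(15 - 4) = -44/15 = -2.93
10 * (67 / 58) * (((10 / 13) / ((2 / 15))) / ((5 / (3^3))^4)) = 106819641 / 1885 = 56668.24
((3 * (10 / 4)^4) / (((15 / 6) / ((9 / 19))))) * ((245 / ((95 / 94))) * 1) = 7772625 / 1444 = 5382.70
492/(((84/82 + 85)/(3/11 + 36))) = 8048628/38797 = 207.45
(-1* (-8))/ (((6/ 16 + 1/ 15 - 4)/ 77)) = -10560/ 61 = -173.11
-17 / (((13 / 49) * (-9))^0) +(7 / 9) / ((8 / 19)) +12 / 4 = -875 / 72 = -12.15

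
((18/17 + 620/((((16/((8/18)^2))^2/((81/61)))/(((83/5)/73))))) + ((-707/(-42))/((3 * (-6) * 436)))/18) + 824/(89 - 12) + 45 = 280566472689163/4940547641568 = 56.79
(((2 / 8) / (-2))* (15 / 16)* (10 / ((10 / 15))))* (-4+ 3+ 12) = -19.34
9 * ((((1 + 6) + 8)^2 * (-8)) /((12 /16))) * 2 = -43200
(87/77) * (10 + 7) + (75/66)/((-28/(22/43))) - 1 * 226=-2739031/13244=-206.81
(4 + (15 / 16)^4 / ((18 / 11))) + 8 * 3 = 3731891 / 131072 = 28.47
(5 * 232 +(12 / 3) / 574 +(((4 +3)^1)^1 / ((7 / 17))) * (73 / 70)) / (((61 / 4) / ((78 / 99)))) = 175765252 / 2888655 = 60.85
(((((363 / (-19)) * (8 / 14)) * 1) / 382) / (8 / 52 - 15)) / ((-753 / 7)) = -3146 / 175799647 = -0.00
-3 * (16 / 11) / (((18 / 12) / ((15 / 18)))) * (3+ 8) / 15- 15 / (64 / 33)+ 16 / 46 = -121409 / 13248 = -9.16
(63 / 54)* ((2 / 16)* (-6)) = -7 / 8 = -0.88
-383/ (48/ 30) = -1915/ 8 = -239.38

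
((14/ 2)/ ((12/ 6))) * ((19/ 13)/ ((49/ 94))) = 893/ 91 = 9.81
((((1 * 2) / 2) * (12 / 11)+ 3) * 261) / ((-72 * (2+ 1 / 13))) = -1885 / 264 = -7.14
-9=-9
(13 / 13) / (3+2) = 1 / 5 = 0.20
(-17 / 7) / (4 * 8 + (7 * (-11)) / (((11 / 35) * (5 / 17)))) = 17 / 5607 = 0.00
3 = 3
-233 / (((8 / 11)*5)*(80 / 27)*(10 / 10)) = -69201 / 3200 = -21.63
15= 15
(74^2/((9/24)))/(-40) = -5476/15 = -365.07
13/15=0.87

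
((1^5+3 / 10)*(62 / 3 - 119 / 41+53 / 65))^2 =5516329984 / 9455625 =583.39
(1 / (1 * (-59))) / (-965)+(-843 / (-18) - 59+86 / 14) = -14404513 / 2391270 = -6.02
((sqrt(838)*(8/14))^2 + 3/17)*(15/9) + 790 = 1246.35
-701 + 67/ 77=-53910/ 77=-700.13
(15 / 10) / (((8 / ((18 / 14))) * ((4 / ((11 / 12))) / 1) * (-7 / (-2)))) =99 / 6272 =0.02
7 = 7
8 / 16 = 1 / 2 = 0.50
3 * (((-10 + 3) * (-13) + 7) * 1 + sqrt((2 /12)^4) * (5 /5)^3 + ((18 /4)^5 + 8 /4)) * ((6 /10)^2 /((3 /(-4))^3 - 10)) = -3361494 /16675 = -201.59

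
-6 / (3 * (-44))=1 / 22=0.05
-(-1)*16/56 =2/7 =0.29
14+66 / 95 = 1396 / 95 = 14.69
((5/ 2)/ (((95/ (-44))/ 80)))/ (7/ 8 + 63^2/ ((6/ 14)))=-2816/ 281561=-0.01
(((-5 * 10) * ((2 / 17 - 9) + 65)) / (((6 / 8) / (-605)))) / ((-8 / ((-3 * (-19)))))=-274155750 / 17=-16126808.82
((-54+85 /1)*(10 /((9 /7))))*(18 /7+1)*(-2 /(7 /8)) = -1968.25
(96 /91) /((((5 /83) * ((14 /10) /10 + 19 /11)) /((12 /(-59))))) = -10517760 /5513963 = -1.91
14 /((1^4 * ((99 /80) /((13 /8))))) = 1820 /99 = 18.38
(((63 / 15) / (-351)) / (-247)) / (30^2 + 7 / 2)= 14 / 261102465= 0.00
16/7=2.29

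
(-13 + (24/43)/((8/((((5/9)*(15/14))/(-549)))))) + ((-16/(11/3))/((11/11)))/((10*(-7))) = -235174309/18177390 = -12.94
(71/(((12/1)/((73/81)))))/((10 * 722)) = 5183/7017840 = 0.00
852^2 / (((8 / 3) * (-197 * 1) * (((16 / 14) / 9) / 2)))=-8574741 / 394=-21763.30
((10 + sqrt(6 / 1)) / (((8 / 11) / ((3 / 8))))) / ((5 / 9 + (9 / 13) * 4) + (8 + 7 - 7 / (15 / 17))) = 19305 * sqrt(6) / 389056 + 96525 / 194528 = 0.62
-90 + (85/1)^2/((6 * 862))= -458255/5172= -88.60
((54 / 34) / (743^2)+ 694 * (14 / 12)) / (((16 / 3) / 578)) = 193763955223 / 2208196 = 87747.63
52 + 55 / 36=1927 / 36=53.53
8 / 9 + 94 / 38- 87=-14302 / 171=-83.64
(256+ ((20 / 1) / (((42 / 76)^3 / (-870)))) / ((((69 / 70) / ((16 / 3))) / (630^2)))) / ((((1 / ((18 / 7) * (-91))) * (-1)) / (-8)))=9532451624177664 / 23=414454418442507.13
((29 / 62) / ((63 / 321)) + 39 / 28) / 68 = 9833 / 177072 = 0.06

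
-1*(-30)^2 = -900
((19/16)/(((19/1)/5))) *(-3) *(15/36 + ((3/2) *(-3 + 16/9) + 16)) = -875/64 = -13.67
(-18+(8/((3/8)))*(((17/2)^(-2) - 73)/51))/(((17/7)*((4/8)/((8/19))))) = -80112032/4760697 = -16.83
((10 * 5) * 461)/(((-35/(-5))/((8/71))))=184400/497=371.03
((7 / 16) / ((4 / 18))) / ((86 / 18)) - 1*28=-37961 / 1376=-27.59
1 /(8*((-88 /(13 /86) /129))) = -0.03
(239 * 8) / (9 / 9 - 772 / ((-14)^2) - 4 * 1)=-23422 / 85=-275.55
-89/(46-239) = 89/193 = 0.46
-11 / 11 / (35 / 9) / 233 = -9 / 8155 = -0.00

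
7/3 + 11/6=25/6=4.17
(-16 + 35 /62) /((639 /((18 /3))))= -319 /2201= -0.14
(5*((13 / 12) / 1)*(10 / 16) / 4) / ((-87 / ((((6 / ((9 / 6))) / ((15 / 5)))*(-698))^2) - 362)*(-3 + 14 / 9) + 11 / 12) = 118755975 / 73497666982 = 0.00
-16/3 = -5.33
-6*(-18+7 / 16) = 843 / 8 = 105.38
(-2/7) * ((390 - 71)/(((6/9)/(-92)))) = 88044/7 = 12577.71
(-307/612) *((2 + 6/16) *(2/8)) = -5833/19584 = -0.30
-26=-26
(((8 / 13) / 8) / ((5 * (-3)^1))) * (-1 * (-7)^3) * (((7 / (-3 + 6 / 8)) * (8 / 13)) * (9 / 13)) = 2.33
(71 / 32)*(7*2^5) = 497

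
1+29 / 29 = 2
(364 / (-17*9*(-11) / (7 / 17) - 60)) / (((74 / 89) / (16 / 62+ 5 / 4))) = 10601591 / 64670154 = 0.16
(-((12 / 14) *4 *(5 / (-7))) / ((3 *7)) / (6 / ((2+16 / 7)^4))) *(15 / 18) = 5.46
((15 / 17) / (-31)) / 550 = -0.00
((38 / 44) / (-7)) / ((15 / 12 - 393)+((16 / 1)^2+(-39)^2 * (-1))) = 38 / 510279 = 0.00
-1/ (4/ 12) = -3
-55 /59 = -0.93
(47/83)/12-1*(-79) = 78731/996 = 79.05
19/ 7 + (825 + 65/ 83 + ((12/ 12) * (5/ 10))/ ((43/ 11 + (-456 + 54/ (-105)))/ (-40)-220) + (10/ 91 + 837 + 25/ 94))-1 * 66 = 3650429399483687/ 2281702522554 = 1599.87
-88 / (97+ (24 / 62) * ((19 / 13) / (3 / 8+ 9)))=-886600 / 977883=-0.91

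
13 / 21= 0.62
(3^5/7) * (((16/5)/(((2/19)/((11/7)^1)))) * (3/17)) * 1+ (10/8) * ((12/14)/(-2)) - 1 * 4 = 4799987/16660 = 288.11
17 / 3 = 5.67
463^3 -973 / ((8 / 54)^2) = 1587336235 / 16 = 99208514.69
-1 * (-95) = 95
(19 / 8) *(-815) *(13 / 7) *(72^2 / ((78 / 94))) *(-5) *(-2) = -1572037200 / 7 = -224576742.86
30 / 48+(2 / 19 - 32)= -31.27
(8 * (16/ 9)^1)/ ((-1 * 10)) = -64/ 45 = -1.42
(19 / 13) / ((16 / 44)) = 4.02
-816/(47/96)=-78336/47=-1666.72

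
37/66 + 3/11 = 5/6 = 0.83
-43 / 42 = -1.02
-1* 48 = -48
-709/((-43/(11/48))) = 7799/2064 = 3.78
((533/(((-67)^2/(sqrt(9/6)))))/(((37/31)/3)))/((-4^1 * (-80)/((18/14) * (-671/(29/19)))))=-5687596629 * sqrt(6)/21578802560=-0.65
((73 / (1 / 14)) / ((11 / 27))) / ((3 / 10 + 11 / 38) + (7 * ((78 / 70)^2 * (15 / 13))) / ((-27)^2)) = 495450270 / 119141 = 4158.52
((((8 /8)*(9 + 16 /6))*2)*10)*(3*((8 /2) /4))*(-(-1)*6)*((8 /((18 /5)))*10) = 280000 /3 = 93333.33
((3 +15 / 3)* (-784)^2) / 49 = 100352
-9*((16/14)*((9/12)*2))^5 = -2239488/16807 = -133.25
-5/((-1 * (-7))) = -5/7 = -0.71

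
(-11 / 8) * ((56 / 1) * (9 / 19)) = -693 / 19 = -36.47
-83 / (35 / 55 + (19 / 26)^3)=-16046888 / 198481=-80.85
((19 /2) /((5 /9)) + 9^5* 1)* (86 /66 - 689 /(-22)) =423897711 /220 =1926807.78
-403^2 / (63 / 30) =-77337.62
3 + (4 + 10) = 17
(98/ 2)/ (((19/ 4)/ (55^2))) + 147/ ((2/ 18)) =618037/ 19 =32528.26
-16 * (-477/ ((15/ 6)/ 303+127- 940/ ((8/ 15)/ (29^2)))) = -1156248/ 224543527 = -0.01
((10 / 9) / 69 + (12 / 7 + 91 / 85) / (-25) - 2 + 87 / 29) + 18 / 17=1066934 / 543375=1.96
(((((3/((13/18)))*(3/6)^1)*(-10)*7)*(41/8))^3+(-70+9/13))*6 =-174489108266523/70304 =-2481922910.03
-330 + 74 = -256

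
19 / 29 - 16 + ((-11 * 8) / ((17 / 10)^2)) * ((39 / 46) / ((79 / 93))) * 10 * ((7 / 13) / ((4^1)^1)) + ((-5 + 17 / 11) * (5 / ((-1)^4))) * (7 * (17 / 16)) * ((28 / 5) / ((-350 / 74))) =802776712239 / 8375552350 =95.85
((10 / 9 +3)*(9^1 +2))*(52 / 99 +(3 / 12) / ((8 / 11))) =101861 / 2592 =39.30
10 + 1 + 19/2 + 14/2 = 27.50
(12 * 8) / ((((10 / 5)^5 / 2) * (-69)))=-2 / 23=-0.09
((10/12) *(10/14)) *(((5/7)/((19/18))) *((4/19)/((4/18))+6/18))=9125/17689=0.52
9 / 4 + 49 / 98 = 11 / 4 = 2.75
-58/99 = -0.59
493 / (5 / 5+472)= 493 / 473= 1.04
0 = 0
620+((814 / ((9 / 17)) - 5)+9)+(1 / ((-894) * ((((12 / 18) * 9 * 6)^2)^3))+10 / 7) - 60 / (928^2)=24779918725046709281 / 11456357545156608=2162.98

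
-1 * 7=-7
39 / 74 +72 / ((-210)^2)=47923 / 90650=0.53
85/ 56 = 1.52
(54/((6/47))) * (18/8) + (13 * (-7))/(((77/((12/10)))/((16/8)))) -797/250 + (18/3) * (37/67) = 349720897/368500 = 949.04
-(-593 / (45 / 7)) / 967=4151 / 43515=0.10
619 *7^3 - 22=212295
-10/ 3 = -3.33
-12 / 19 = -0.63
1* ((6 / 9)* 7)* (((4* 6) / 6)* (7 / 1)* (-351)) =-45864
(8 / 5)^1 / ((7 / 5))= 8 / 7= 1.14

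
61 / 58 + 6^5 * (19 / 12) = 714157 / 58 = 12313.05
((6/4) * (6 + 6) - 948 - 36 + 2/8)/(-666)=3863/2664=1.45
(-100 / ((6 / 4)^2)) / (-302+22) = 10 / 63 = 0.16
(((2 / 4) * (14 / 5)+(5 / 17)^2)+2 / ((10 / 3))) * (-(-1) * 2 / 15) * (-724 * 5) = -291048 / 289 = -1007.09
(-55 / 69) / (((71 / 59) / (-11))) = 35695 / 4899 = 7.29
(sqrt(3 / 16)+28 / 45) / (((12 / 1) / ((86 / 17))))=43 * sqrt(3) / 408+602 / 2295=0.44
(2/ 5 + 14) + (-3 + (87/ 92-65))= -24221/ 460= -52.65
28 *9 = 252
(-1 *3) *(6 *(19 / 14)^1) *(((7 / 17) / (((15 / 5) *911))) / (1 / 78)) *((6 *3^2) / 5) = -240084 / 77435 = -3.10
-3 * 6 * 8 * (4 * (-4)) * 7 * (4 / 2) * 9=290304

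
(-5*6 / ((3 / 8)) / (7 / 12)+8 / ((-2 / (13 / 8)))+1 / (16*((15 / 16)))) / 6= -30151 / 1260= -23.93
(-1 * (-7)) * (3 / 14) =3 / 2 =1.50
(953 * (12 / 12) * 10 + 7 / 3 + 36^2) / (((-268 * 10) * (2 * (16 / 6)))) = -6497 / 8576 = -0.76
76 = 76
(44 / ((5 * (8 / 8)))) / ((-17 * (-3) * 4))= 11 / 255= 0.04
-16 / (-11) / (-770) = -8 / 4235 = -0.00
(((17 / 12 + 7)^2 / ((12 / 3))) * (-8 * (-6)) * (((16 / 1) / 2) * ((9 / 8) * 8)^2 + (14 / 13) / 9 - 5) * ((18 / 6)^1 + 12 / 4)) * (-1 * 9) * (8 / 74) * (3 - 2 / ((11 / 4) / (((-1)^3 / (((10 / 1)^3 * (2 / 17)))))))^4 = -717037947516001684349329 / 2750906640625000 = -260655137.08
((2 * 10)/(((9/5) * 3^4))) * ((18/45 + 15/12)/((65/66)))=242/1053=0.23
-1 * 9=-9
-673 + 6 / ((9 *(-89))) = -179693 / 267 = -673.01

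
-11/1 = -11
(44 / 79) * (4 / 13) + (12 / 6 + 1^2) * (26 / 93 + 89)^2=70801691251 / 2960841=23912.70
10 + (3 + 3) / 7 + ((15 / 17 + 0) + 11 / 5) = 8294 / 595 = 13.94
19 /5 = 3.80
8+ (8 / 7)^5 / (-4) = 126264 / 16807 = 7.51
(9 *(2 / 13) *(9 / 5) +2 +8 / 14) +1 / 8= 18887 / 3640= 5.19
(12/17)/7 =0.10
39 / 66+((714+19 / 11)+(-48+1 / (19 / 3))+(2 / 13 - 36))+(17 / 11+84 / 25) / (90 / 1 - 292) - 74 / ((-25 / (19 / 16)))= 34912463439 / 54883400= 636.12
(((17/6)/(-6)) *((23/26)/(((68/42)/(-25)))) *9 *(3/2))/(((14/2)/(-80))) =-25875/26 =-995.19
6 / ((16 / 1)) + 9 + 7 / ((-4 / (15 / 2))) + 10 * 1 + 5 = 45 / 4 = 11.25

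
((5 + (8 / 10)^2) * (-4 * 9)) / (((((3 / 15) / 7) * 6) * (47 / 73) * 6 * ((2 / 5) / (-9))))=13797 / 2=6898.50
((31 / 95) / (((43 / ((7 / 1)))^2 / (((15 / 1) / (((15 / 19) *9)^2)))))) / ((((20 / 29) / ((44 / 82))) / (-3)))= -9206659 / 1535132250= -0.01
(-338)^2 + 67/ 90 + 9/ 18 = 5141036/ 45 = 114245.24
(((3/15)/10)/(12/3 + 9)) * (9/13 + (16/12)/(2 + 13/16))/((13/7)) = 14329/14829750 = 0.00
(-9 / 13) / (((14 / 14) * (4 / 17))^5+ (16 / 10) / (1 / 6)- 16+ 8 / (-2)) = 0.07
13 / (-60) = -0.22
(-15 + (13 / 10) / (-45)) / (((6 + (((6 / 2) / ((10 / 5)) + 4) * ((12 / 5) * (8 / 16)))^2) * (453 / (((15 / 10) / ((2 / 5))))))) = -33815 / 13470408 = -0.00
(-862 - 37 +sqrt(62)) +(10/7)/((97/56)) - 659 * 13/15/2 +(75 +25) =-3153689/2910 +sqrt(62) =-1075.87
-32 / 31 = -1.03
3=3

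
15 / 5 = 3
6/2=3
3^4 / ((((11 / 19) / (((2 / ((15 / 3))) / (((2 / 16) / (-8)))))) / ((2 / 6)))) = -65664 / 55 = -1193.89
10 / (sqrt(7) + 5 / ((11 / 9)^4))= -2401490025 / 212172071 + 1071794405*sqrt(7) / 212172071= 2.05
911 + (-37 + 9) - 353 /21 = 18190 /21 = 866.19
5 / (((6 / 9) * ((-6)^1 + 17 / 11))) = -165 / 98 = -1.68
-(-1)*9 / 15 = 0.60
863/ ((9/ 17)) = 14671/ 9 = 1630.11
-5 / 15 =-0.33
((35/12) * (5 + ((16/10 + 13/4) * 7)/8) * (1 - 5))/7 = -493/32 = -15.41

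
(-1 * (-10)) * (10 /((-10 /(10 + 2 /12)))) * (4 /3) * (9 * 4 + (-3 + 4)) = -45140 /9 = -5015.56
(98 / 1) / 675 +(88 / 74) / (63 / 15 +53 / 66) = 15787526 / 41233725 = 0.38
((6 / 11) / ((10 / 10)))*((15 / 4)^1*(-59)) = -2655 / 22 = -120.68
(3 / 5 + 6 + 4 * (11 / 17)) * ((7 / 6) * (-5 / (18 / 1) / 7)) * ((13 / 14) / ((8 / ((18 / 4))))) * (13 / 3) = -131989 / 137088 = -0.96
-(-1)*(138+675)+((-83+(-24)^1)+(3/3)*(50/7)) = 4992/7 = 713.14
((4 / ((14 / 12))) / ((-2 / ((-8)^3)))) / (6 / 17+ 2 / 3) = 78336 / 91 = 860.84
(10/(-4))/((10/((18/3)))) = -1.50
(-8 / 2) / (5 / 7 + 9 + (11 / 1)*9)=-28 / 761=-0.04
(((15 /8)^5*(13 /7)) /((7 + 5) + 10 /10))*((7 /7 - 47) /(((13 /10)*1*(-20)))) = 17465625 /2981888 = 5.86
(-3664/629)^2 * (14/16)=11746784/395641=29.69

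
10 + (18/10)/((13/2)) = 668/65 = 10.28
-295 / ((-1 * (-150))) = -59 / 30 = -1.97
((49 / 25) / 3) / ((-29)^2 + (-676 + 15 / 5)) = 7 / 1800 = 0.00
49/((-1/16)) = -784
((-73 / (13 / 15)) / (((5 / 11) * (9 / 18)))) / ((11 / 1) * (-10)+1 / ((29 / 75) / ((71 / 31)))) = 4331382 / 1216345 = 3.56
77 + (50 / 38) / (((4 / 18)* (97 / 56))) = 148211 / 1843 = 80.42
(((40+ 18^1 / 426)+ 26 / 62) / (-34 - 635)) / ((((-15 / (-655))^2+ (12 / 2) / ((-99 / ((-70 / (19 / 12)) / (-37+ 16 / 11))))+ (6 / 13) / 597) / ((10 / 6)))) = 1.36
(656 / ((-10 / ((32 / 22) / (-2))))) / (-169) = -2624 / 9295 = -0.28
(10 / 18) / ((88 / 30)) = 25 / 132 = 0.19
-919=-919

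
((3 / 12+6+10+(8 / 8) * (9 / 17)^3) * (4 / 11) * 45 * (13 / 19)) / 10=37704537 / 2053634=18.36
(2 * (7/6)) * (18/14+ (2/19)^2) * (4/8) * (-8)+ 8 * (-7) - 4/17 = -1258184/18411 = -68.34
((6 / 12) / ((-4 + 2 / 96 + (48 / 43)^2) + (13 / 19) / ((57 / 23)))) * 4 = -21359648 / 26240357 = -0.81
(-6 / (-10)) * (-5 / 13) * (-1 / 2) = 3 / 26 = 0.12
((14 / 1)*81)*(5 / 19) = 298.42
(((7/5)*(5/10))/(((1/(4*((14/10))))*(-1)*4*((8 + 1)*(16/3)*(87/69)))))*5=-0.08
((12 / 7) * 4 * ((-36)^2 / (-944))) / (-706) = 1944 / 145789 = 0.01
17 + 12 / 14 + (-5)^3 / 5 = -50 / 7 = -7.14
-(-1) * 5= 5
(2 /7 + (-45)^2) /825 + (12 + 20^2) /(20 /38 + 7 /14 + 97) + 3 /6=12318293 /1720950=7.16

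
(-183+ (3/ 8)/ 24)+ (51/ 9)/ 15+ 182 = -1747/ 2880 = -0.61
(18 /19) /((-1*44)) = -0.02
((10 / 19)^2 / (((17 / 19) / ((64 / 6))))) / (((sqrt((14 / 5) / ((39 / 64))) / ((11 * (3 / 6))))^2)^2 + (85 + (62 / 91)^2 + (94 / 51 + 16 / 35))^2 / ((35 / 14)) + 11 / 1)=20481722481620400000 / 19177358870239068690187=0.00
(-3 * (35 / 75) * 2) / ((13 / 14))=-196 / 65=-3.02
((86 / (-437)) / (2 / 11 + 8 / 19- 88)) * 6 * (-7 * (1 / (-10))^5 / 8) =9933 / 84023600000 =0.00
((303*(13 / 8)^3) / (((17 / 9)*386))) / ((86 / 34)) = 5991219 / 8498176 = 0.71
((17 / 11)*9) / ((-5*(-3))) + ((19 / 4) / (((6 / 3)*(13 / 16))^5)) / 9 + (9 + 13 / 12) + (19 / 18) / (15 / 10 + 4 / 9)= 59695217303 / 5146120980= 11.60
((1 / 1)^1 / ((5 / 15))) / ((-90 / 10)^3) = -1 / 243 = -0.00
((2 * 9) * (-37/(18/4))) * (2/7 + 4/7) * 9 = -7992/7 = -1141.71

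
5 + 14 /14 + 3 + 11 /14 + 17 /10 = 402 /35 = 11.49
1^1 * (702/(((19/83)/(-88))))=-5127408/19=-269863.58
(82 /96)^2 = 1681 /2304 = 0.73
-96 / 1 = -96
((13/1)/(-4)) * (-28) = 91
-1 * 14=-14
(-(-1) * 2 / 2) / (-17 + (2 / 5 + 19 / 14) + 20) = 70 / 333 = 0.21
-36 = -36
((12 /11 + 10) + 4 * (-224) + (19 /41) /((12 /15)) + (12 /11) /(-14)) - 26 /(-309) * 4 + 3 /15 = -17244556433 /19510260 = -883.87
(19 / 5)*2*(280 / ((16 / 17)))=2261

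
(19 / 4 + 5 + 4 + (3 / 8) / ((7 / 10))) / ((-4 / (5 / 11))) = -125 / 77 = -1.62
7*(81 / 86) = 567 / 86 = 6.59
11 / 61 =0.18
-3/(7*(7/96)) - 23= -28.88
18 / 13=1.38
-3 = -3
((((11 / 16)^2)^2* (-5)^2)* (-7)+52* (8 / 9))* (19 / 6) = 79864619 / 3538944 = 22.57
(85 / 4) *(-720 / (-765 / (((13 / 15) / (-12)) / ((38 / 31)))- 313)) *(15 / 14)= -46244250 / 35745227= -1.29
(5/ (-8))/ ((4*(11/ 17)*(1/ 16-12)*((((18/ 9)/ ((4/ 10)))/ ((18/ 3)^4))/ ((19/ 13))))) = 209304/ 27313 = 7.66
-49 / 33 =-1.48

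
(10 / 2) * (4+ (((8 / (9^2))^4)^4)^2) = 235803691554771663430417457228250769454376803167204789901690900 / 11790184577738583171520872861412518665678211592275841109096961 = 20.00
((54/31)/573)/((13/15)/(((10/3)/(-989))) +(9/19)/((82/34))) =-701100/59257089713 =-0.00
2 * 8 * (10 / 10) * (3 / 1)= 48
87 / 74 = 1.18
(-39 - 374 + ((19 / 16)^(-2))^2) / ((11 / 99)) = -483813333 / 130321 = -3712.47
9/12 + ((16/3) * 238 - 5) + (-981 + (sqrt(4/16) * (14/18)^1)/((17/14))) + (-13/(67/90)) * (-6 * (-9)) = -27004475/41004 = -658.58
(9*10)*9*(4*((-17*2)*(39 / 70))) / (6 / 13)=-930852 / 7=-132978.86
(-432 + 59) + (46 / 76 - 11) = -14569 / 38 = -383.39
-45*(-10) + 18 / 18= 451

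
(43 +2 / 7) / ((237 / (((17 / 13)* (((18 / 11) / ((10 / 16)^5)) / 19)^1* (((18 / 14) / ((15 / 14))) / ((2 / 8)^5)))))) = 6222199652352 / 23476578125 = 265.04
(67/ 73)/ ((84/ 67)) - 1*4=-20039/ 6132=-3.27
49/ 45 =1.09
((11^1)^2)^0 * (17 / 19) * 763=12971 / 19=682.68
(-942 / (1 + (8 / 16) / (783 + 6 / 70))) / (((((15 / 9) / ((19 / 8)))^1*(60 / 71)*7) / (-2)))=4353616908 / 9598925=453.55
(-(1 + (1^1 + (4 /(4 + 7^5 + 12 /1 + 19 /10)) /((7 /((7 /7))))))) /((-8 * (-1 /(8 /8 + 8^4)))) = -1024.27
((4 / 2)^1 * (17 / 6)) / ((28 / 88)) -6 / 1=248 / 21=11.81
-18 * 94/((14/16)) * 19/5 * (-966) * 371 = 13167306432/5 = 2633461286.40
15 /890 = 3 /178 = 0.02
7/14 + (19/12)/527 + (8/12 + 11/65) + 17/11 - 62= -267300841/4521660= -59.12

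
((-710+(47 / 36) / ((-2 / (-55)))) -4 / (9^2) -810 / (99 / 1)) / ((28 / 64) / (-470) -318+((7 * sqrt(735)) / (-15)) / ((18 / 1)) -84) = 41462469142267980 / 24427972910299937 -168462378405440 * sqrt(15) / 219851756192699433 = 1.69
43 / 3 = 14.33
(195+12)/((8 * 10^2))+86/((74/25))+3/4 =889859/29600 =30.06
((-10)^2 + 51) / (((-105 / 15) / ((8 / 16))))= -151 / 14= -10.79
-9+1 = -8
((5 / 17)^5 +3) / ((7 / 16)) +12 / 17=75218900 / 9938999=7.57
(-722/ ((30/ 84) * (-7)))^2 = 2085136/ 25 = 83405.44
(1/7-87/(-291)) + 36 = 24744/679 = 36.44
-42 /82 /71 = -21 /2911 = -0.01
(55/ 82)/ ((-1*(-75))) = 11/ 1230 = 0.01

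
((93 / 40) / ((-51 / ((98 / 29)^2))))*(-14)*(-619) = -322509523 / 71485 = -4511.57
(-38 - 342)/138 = -190/69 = -2.75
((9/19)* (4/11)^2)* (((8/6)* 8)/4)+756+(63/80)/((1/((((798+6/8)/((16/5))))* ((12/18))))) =1044326541/1177088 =887.21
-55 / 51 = -1.08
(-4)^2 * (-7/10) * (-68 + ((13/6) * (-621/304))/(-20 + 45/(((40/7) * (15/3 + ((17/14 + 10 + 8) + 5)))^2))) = 19300398960892/25424659145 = 759.12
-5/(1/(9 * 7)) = -315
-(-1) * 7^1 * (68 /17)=28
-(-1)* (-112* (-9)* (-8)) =-8064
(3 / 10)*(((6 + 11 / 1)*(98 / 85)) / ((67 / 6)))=882 / 1675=0.53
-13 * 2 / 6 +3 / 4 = -43 / 12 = -3.58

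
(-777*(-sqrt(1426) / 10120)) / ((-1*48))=-259*sqrt(1426) / 161920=-0.06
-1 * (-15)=15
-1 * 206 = -206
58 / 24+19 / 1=257 / 12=21.42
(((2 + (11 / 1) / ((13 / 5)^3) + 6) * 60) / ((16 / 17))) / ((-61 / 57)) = -275452785 / 536068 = -513.84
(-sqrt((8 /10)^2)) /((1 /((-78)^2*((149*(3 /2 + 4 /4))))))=-1813032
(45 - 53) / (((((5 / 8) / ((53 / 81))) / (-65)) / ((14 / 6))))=308672 / 243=1270.26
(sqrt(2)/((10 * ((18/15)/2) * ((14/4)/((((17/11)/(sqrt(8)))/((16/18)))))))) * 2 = 51/616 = 0.08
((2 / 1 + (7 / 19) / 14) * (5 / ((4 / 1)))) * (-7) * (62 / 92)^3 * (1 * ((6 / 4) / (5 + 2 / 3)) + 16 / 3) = -30.38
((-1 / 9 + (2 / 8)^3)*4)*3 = -1.15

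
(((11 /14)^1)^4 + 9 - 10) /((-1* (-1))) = -23775 /38416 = -0.62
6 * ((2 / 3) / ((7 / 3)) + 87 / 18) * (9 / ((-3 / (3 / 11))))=-1935 / 77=-25.13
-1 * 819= -819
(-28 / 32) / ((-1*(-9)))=-7 / 72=-0.10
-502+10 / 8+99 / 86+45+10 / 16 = -156167 / 344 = -453.97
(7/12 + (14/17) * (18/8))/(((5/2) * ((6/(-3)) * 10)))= -497/10200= -0.05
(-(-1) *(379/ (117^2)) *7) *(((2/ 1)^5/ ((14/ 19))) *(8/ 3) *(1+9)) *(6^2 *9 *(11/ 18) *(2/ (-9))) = -405560320/ 41067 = -9875.58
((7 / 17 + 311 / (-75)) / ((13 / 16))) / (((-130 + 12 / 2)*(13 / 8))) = 0.02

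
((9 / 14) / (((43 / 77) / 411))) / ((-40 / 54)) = -1098603 / 1720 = -638.72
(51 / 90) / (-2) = -17 / 60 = -0.28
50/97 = 0.52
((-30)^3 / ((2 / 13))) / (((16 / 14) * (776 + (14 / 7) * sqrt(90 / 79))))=-2353498875 / 11892886 + 921375 * sqrt(790) / 47571544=-197.35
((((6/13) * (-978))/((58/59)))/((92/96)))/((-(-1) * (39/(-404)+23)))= -1678435776/80232763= -20.92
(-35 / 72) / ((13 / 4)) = -35 / 234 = -0.15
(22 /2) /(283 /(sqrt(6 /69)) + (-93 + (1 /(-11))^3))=0.01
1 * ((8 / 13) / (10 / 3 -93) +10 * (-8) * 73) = -20422504 / 3497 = -5840.01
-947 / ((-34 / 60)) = 28410 / 17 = 1671.18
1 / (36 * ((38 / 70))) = 0.05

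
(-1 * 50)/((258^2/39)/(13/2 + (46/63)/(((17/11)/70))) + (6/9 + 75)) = -23612550/56102243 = -0.42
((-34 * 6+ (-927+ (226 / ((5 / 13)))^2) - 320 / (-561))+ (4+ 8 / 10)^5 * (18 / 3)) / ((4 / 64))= 10082055496144 / 1753125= 5750905.10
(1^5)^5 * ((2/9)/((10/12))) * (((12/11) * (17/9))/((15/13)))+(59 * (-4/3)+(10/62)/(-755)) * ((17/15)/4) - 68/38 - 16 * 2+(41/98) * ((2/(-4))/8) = -57601113008363/1035463413600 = -55.63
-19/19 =-1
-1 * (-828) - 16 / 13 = 10748 / 13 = 826.77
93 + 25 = 118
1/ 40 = 0.02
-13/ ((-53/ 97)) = 1261/ 53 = 23.79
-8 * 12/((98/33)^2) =-26136/2401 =-10.89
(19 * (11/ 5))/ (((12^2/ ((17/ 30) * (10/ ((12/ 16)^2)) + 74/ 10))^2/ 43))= 50011585547/ 1889568000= 26.47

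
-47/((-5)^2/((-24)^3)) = 649728/25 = 25989.12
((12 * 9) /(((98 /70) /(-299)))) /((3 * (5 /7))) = -10764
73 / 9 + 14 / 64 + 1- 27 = -5089 / 288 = -17.67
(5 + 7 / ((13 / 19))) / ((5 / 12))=2376 / 65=36.55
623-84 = 539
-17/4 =-4.25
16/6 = 8/3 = 2.67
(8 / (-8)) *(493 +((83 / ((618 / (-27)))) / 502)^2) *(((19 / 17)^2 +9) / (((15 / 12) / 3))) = -12126.78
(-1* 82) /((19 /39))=-3198 /19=-168.32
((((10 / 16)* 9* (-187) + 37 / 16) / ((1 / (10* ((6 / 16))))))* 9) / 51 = -755685 / 1088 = -694.56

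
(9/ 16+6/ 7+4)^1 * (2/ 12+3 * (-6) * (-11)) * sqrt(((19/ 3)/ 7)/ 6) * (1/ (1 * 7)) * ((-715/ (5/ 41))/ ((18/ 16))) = -4231461949 * sqrt(266)/ 222264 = -310500.38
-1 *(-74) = 74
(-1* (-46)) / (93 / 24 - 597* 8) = -368 / 38177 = -0.01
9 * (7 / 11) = 63 / 11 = 5.73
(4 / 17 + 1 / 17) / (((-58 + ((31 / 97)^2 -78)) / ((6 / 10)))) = -9409 / 7245757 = -0.00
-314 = -314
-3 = -3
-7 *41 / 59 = -287 / 59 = -4.86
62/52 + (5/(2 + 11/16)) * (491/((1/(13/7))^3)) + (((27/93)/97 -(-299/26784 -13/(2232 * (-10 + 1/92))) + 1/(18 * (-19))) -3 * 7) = 5831.32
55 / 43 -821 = -819.72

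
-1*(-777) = 777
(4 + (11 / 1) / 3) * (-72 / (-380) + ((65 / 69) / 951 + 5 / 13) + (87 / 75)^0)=127643611 / 10570365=12.08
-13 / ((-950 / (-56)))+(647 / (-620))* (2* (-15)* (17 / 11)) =15425327 / 323950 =47.62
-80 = -80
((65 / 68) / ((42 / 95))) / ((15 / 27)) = 3705 / 952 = 3.89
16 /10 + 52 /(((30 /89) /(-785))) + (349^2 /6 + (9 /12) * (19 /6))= -12095423 /120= -100795.19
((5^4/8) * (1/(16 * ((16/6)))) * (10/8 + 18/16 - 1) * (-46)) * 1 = -474375/4096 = -115.81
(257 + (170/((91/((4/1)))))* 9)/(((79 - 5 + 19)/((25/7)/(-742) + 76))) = 298640347/1127098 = 264.96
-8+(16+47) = 55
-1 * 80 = -80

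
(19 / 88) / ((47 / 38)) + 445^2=409516061 / 2068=198025.17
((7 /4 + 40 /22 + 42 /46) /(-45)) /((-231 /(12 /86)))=907 /15078294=0.00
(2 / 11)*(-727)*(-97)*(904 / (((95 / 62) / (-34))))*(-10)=537533052032 / 209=2571928478.62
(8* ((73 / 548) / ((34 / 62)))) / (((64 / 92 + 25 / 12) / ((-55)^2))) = 3778757400 / 1786343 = 2115.36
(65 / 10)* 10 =65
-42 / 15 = -14 / 5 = -2.80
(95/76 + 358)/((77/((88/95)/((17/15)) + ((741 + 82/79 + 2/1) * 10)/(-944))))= -122265784161/3709559392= -32.96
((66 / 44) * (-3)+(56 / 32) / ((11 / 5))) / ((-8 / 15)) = 2445 / 352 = 6.95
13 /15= 0.87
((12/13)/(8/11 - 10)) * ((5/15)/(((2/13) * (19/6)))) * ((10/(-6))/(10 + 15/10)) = 220/22287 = 0.01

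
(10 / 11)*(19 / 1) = 190 / 11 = 17.27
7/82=0.09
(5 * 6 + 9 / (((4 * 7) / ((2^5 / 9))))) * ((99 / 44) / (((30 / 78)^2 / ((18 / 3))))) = 497367 / 175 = 2842.10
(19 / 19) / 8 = 1 / 8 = 0.12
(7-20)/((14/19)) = -247/14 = -17.64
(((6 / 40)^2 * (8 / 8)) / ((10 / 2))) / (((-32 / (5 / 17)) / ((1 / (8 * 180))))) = -0.00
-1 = -1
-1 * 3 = -3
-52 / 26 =-2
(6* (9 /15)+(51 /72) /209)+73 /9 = 881399 /75240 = 11.71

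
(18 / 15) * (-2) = -12 / 5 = -2.40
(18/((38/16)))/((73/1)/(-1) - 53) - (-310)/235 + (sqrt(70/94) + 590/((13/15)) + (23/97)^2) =sqrt(1645)/47 + 521524205067/764603567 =682.95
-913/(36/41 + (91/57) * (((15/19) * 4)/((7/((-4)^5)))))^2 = -200010545713/118872007288336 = -0.00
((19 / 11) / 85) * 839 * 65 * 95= 105278.80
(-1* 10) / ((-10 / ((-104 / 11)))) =-104 / 11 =-9.45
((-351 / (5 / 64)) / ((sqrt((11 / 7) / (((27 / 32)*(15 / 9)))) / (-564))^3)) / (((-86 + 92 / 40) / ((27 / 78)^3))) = -7724611852020*sqrt(770) / 633919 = -338133546.76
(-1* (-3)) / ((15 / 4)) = 4 / 5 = 0.80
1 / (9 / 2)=2 / 9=0.22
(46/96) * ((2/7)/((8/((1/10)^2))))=23/134400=0.00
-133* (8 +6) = -1862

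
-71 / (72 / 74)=-2627 / 36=-72.97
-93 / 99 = -31 / 33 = -0.94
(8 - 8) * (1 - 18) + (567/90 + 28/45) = 623/90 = 6.92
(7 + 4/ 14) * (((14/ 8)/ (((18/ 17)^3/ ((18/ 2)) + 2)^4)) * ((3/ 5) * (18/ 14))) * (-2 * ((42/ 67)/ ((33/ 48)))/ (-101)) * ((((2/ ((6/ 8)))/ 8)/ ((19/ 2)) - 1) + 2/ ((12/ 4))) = -13638603951311475249/ 5319156429377301359915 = -0.00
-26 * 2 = -52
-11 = -11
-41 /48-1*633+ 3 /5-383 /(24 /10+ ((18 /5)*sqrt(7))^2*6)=-57765953 /91120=-633.95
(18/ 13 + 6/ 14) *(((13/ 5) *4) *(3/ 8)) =7.07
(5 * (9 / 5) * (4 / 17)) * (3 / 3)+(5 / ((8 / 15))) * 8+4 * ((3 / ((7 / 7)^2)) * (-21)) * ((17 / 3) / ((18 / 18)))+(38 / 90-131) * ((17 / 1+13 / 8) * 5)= -4134347 / 306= -13510.94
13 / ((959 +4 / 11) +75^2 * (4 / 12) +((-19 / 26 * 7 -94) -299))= 3718 / 696767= 0.01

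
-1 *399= -399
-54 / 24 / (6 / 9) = -27 / 8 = -3.38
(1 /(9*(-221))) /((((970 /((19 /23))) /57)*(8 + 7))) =-0.00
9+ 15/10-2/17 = 353/34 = 10.38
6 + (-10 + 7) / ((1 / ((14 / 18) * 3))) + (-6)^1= -7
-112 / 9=-12.44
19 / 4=4.75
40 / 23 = 1.74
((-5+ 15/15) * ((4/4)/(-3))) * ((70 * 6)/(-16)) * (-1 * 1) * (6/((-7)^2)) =4.29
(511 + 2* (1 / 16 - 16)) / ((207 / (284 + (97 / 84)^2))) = 7717028729 / 11684736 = 660.44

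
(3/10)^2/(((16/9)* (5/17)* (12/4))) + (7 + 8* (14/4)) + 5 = 40.06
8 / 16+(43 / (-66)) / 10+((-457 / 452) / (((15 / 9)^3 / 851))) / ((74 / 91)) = -850620841 / 3729000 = -228.11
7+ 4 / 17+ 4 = 191 / 17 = 11.24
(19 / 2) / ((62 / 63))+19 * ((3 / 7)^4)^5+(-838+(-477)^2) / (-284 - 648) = -134619925760174304407093 / 576339539467651483223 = -233.58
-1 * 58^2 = -3364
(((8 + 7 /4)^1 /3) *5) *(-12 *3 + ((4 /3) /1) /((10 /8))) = -1703 /3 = -567.67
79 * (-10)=-790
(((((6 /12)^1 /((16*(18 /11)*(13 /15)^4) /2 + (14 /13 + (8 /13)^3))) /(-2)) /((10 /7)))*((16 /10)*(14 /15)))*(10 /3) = -8458450 /84432323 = -0.10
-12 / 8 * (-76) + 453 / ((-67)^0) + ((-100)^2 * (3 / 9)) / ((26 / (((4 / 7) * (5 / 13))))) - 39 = 1973872 / 3549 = 556.18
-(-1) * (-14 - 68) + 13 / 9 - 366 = -4019 / 9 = -446.56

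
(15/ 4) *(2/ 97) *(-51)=-765/ 194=-3.94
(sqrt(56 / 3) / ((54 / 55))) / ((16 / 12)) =55 * sqrt(42) / 108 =3.30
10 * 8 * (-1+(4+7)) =800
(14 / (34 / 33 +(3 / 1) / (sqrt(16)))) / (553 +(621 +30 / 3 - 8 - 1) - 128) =616 / 82015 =0.01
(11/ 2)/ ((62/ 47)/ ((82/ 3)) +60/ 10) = 21197/ 23310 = 0.91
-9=-9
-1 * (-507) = 507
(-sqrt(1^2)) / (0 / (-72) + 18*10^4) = -1 / 180000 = -0.00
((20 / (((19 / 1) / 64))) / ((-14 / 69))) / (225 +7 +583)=-8832 / 21679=-0.41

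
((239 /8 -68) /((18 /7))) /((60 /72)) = -427 /24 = -17.79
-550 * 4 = -2200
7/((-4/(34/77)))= -17/22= -0.77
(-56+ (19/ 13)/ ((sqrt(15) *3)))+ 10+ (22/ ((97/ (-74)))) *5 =-12602/ 97+ 19 *sqrt(15)/ 585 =-129.79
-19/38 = -1/2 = -0.50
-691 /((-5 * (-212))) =-691 /1060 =-0.65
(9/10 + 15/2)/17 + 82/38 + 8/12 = 3.32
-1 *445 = -445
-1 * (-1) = 1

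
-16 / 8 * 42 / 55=-84 / 55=-1.53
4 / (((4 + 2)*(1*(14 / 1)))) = 1 / 21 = 0.05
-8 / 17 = -0.47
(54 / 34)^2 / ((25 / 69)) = 50301 / 7225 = 6.96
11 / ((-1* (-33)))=1 / 3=0.33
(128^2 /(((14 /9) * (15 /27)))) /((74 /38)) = 12607488 /1295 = 9735.51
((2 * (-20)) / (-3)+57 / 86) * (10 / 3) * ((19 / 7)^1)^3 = 123839245 / 132741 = 932.94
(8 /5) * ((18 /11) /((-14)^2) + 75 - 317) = -1043468 /2695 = -387.19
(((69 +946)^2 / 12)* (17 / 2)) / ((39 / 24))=17513825 / 39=449072.44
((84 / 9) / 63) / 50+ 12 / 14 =4064 / 4725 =0.86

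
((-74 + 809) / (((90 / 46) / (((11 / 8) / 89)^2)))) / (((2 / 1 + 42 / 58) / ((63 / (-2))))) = -83047503 / 80097152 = -1.04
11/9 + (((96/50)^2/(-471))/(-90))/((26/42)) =70167439/57403125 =1.22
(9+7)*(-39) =-624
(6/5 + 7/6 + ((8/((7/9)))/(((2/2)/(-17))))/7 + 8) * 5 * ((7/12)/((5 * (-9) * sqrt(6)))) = 21481 * sqrt(6)/136080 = 0.39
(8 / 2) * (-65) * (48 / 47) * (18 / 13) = -17280 / 47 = -367.66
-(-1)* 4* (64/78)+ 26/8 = 1019/156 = 6.53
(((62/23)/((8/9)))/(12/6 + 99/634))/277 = 88443/17418314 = 0.01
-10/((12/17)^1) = -85/6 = -14.17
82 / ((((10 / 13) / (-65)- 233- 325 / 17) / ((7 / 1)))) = -824551 / 362184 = -2.28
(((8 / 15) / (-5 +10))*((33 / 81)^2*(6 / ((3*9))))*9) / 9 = 0.00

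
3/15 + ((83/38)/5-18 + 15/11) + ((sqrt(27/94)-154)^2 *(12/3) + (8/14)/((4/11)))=65220304159/687610-1848 *sqrt(282)/47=94190.44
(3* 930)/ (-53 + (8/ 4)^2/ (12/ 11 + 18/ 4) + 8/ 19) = -1304046/ 24241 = -53.80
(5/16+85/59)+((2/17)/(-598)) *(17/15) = 7421731/4233840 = 1.75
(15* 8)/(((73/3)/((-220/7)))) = -154.99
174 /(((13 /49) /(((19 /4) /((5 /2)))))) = 80997 /65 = 1246.11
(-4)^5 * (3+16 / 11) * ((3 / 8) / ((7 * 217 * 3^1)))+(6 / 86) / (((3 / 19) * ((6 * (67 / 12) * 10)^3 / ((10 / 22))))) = -41384988211 / 110252196725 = -0.38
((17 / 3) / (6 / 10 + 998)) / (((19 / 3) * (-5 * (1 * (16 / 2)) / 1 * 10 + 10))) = -17 / 7399626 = -0.00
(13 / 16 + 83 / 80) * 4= 37 / 5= 7.40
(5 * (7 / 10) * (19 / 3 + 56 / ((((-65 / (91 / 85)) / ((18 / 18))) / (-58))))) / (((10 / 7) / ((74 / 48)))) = 138301079 / 612000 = 225.98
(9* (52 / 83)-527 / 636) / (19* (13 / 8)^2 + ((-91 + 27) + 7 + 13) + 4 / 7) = 28437584 / 39868137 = 0.71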